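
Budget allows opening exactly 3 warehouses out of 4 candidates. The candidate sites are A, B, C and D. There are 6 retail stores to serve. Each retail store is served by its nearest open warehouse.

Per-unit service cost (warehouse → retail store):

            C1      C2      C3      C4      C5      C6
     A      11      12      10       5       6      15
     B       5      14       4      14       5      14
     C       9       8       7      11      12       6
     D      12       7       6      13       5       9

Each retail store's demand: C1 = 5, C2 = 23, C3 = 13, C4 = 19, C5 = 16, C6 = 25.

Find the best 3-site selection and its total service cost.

Choose A, B and C; total service cost 586.

With exactly 3 open, each retail store uses its cheapest among the chosen.
{A, B, C}: C1→B 5·5=25, C2→C 8·23=184, C3→B 4·13=52, C4→A 5·19=95, C5→B 5·16=80, C6→C 6·25=150. Service cost 586.
{A, C, D}: service cost 609
{A, B, D}: service cost 638
Among all 4 size-3 choices, {A, B, C} is lowest.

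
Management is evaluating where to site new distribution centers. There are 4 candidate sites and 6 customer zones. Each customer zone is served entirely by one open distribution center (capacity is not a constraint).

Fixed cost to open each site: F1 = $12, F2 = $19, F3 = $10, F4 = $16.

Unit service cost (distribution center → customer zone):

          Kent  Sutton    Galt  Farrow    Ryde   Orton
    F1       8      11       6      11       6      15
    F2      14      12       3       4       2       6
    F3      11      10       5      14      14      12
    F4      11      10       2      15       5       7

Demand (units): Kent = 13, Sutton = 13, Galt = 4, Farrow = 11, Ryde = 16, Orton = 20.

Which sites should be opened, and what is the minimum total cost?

For any fixed open set, each customer zone goes to its cheapest open site; total = fixed + service.
{F1, F2, F3}: Kent→F1 8·13=104, Sutton→F3 10·13=130, Galt→F2 3·4=12, Farrow→F2 4·11=44, Ryde→F2 2·16=32, Orton→F2 6·20=120. Service 442; fixed 41; total 483.
{F1, F2, F4}: service 438 + fixed 47 = 485
{F1, F2}: Kent→F1 8·13=104, Sutton→F1 11·13=143, Galt→F2 3·4=12, Farrow→F2 4·11=44, Ryde→F2 2·16=32, Orton→F2 6·20=120. Service 455; fixed 31; total 486.
{F1, F2, F3, F4}: service 438 + fixed 57 = 495
(All 15 nonempty subsets were checked; F1, F2 and F3 is lowest.)

Open F1, F2 and F3; minimum total cost 483.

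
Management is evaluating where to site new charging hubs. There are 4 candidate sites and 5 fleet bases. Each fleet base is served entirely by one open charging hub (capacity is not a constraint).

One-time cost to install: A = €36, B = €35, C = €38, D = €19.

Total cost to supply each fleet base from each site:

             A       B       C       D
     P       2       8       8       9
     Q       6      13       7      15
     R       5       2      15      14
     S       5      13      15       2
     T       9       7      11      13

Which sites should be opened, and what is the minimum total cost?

Open A only; minimum total cost 63.

For any fixed open set, each fleet base goes to its cheapest open site; total = fixed + service.
{A}: P→A 2, Q→A 6, R→A 5, S→A 5, T→A 9. Service 27; fixed 36; total 63.
{D}: service 53 + fixed 19 = 72
{B}: P→B 8, Q→B 13, R→B 2, S→B 13, T→B 7. Service 43; fixed 35; total 78.
{A, B, C, D}: P→A 2, Q→A 6, R→B 2, S→D 2, T→B 7. Service 19; fixed 128; total 147.
No other subset beats 63.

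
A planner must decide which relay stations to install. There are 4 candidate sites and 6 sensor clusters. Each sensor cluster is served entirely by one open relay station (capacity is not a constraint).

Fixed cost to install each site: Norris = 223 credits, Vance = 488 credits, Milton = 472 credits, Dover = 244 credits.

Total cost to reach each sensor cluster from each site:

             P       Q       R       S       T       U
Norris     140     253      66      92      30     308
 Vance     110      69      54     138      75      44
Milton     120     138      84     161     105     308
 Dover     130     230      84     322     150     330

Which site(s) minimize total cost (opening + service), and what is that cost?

Open Vance only; minimum total cost 978.

For any fixed open set, each sensor cluster goes to its cheapest open site; total = fixed + service.
{Vance}: P→Vance 110, Q→Vance 69, R→Vance 54, S→Vance 138, T→Vance 75, U→Vance 44. Service 490; fixed 488; total 978.
{Norris, Vance}: P→Vance 110, Q→Vance 69, R→Vance 54, S→Norris 92, T→Norris 30, U→Vance 44. Service 399; fixed 711; total 1110.
{Norris}: P→Norris 140, Q→Norris 253, R→Norris 66, S→Norris 92, T→Norris 30, U→Norris 308. Service 889; fixed 223; total 1112.
{Norris, Vance, Milton, Dover}: P→Vance 110, Q→Vance 69, R→Vance 54, S→Norris 92, T→Norris 30, U→Vance 44. Service 399; fixed 1427; total 1826.
No other subset beats 978.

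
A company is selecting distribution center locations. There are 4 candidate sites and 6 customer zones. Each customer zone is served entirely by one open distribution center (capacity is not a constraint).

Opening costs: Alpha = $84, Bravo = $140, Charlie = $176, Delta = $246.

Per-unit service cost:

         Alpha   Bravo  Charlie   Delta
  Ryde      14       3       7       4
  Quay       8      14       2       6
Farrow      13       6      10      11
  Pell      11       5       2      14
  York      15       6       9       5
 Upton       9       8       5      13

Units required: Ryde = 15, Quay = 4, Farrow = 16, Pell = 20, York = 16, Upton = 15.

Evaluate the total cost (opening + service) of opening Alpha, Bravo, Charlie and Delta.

Total cost: 990

Each customer zone is assigned to its cheapest site among the open ones.
{Alpha, Bravo, Charlie, Delta}: Ryde→Bravo 3·15=45, Quay→Charlie 2·4=8, Farrow→Bravo 6·16=96, Pell→Charlie 2·20=40, York→Delta 5·16=80, Upton→Charlie 5·15=75. Service 344; fixed 646; total 990.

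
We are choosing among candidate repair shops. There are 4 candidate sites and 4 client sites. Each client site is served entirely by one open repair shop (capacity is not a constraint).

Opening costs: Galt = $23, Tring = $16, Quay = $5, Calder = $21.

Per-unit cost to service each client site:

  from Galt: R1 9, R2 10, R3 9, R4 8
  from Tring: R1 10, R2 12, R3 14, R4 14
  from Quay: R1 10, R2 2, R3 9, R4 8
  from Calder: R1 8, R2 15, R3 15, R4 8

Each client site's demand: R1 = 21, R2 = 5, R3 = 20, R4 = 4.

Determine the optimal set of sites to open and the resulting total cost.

Open Quay and Calder; minimum total cost 416.

For any fixed open set, each client site goes to its cheapest open site; total = fixed + service.
{Quay, Calder}: R1→Calder 8·21=168, R2→Quay 2·5=10, R3→Quay 9·20=180, R4→Quay 8·4=32. Service 390; fixed 26; total 416.
{Tring, Quay, Calder}: service 390 + fixed 42 = 432
{Quay}: R1→Quay 10·21=210, R2→Quay 2·5=10, R3→Quay 9·20=180, R4→Quay 8·4=32. Service 432; fixed 5; total 437.
{Galt, Tring, Quay, Calder}: R1→Calder 8·21=168, R2→Quay 2·5=10, R3→Galt 9·20=180, R4→Galt 8·4=32. Service 390; fixed 65; total 455.
No other subset beats 416.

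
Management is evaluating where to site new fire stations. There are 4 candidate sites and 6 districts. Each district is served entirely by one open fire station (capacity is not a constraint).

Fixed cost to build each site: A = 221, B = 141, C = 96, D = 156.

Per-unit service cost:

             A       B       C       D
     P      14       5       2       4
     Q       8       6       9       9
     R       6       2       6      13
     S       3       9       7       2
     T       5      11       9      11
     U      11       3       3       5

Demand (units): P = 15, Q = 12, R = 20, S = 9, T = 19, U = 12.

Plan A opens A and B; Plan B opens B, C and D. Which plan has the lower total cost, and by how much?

Plan A is cheaper by 53.

Plan A: {A, B}: P→B 5·15=75, Q→B 6·12=72, R→B 2·20=40, S→A 3·9=27, T→A 5·19=95, U→B 3·12=36. Service 345; fixed 362; total 707.
Plan B: {B, C, D}: P→C 2·15=30, Q→B 6·12=72, R→B 2·20=40, S→D 2·9=18, T→C 9·19=171, U→B 3·12=36. Service 367; fixed 393; total 760.
Difference: |707 − 760| = 53.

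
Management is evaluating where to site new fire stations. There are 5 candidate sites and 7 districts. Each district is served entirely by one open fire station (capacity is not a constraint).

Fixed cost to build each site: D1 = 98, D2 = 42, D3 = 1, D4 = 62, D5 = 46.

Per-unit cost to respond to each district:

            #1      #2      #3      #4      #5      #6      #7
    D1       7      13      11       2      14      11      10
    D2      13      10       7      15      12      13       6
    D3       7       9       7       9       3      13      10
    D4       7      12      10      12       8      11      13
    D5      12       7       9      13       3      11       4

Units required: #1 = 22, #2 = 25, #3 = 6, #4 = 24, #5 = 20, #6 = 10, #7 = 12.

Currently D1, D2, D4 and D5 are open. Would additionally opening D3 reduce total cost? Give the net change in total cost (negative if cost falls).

Current service cost with {D1, D2, D4, D5}: 637.
Adding D3: each district re-picks its cheapest; new service cost 637, saving 0.
Extra fixed cost: 1. Net change = 1 − 0 = 1.
(Totals: 885 → 886.)

No — net change +1 (cost rises by 1).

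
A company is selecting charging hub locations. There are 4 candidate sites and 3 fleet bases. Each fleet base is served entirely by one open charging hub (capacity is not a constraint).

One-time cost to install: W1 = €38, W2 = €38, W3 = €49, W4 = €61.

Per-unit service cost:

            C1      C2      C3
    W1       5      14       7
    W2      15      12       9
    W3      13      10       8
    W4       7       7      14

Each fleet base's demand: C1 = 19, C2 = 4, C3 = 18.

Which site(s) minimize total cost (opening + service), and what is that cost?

For any fixed open set, each fleet base goes to its cheapest open site; total = fixed + service.
{W1}: C1→W1 5·19=95, C2→W1 14·4=56, C3→W1 7·18=126. Service 277; fixed 38; total 315.
{W1, W2}: service 269 + fixed 76 = 345
{W1, W3}: service 261 + fixed 87 = 348
{W1, W2, W3, W4}: service 249 + fixed 186 = 435
No other subset beats 315.

Open W1 only; minimum total cost 315.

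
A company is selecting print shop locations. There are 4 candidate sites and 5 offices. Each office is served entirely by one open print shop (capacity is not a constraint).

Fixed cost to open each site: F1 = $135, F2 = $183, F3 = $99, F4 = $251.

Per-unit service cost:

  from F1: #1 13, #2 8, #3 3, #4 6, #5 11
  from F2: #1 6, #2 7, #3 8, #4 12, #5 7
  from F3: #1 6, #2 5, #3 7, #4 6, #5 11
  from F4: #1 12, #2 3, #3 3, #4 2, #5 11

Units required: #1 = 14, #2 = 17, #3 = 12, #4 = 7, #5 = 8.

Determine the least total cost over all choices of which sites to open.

For any fixed open set, each office goes to its cheapest open site; total = fixed + service.
{F3}: #1→F3 6·14=84, #2→F3 5·17=85, #3→F3 7·12=84, #4→F3 6·7=42, #5→F3 11·8=88. Service 383; fixed 99; total 482.
{F1, F3}: #1→F3 6·14=84, #2→F3 5·17=85, #3→F1 3·12=36, #4→F1 6·7=42, #5→F1 11·8=88. Service 335; fixed 234; total 569.
{F4}: #1→F4 12·14=168, #2→F4 3·17=51, #3→F4 3·12=36, #4→F4 2·7=14, #5→F4 11·8=88. Service 357; fixed 251; total 608.
{F1, F2, F3, F4}: service 241 + fixed 668 = 909
(All 15 nonempty subsets were checked; F3 only is lowest.)

Minimum total cost: 482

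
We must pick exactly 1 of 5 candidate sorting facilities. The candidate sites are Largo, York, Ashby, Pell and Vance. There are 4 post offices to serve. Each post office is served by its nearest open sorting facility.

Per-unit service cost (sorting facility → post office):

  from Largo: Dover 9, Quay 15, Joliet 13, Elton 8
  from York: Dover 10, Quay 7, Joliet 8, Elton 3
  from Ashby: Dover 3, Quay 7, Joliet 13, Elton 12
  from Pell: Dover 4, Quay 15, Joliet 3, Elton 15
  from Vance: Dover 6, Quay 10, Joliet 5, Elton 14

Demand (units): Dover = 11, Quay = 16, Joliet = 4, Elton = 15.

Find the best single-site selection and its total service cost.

With exactly 1 open, each post office uses its cheapest among the chosen.
{York}: Dover→York 10·11=110, Quay→York 7·16=112, Joliet→York 8·4=32, Elton→York 3·15=45. Service cost 299.
{Ashby}: service cost 377
{Vance}: service cost 456
Among all 5 size-1 choices, {York} is lowest.

Choose York only; total service cost 299.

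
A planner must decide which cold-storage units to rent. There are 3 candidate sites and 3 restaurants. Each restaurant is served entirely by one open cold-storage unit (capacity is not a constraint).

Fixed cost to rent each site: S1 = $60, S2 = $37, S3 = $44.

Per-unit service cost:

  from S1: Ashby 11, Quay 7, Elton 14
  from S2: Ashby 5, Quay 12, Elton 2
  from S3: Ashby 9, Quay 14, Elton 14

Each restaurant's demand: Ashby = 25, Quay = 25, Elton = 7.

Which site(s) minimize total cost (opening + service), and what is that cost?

Open S1 and S2; minimum total cost 411.

For any fixed open set, each restaurant goes to its cheapest open site; total = fixed + service.
{S1, S2}: Ashby→S2 5·25=125, Quay→S1 7·25=175, Elton→S2 2·7=14. Service 314; fixed 97; total 411.
{S1, S2, S3}: service 314 + fixed 141 = 455
{S2}: Ashby→S2 5·25=125, Quay→S2 12·25=300, Elton→S2 2·7=14. Service 439; fixed 37; total 476.
No other subset beats 411.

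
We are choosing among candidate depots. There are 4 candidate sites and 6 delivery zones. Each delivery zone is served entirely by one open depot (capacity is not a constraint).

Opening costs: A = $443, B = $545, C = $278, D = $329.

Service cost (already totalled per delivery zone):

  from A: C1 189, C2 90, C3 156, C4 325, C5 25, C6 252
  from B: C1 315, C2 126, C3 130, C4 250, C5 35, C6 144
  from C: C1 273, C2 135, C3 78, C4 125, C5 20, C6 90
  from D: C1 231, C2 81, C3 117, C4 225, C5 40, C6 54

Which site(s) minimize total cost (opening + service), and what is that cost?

For any fixed open set, each delivery zone goes to its cheapest open site; total = fixed + service.
{C}: C1→C 273, C2→C 135, C3→C 78, C4→C 125, C5→C 20, C6→C 90. Service 721; fixed 278; total 999.
{D}: C1→D 231, C2→D 81, C3→D 117, C4→D 225, C5→D 40, C6→D 54. Service 748; fixed 329; total 1077.
{C, D}: service 589 + fixed 607 = 1196
{A, B, C, D}: C1→A 189, C2→D 81, C3→C 78, C4→C 125, C5→C 20, C6→D 54. Service 547; fixed 1595; total 2142.
No other subset beats 999.

Open C only; minimum total cost 999.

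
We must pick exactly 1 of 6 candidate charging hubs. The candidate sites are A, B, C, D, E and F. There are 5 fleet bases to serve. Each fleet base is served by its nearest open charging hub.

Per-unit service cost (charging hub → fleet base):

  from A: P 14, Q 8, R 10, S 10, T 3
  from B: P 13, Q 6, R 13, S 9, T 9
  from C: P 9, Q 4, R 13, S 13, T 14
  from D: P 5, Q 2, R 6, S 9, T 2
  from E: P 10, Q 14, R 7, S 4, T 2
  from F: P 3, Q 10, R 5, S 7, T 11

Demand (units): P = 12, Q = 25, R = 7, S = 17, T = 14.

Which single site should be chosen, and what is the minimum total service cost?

With exactly 1 open, each fleet base uses its cheapest among the chosen.
{D}: P→D 5·12=60, Q→D 2·25=50, R→D 6·7=42, S→D 9·17=153, T→D 2·14=28. Service cost 333.
{F}: service cost 594
{E}: service cost 615
Among all 6 size-1 choices, {D} is lowest.

Choose D only; total service cost 333.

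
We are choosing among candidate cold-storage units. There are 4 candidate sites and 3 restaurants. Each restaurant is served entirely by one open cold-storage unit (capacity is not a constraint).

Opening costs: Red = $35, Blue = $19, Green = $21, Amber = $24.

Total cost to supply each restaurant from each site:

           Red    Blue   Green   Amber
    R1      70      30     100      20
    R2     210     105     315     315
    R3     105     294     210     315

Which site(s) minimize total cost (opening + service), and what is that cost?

Open Red and Blue; minimum total cost 294.

For any fixed open set, each restaurant goes to its cheapest open site; total = fixed + service.
{Red, Blue}: R1→Blue 30, R2→Blue 105, R3→Red 105. Service 240; fixed 54; total 294.
{Red, Blue, Amber}: R1→Amber 20, R2→Blue 105, R3→Red 105. Service 230; fixed 78; total 308.
{Red, Blue, Green}: R1→Blue 30, R2→Blue 105, R3→Red 105. Service 240; fixed 75; total 315.
{Red, Blue, Green, Amber}: service 230 + fixed 99 = 329
No other subset beats 294.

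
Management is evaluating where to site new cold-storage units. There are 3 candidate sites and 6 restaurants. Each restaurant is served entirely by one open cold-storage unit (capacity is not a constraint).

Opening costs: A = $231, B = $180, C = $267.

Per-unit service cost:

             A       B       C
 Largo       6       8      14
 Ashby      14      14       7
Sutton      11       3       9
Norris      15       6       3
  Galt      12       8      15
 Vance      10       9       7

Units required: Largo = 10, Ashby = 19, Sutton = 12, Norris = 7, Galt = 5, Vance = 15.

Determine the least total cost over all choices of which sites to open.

For any fixed open set, each restaurant goes to its cheapest open site; total = fixed + service.
{B}: Largo→B 8·10=80, Ashby→B 14·19=266, Sutton→B 3·12=36, Norris→B 6·7=42, Galt→B 8·5=40, Vance→B 9·15=135. Service 599; fixed 180; total 779.
{C}: Largo→C 14·10=140, Ashby→C 7·19=133, Sutton→C 9·12=108, Norris→C 3·7=21, Galt→C 15·5=75, Vance→C 7·15=105. Service 582; fixed 267; total 849.
{B, C}: Largo→B 8·10=80, Ashby→C 7·19=133, Sutton→B 3·12=36, Norris→C 3·7=21, Galt→B 8·5=40, Vance→C 7·15=105. Service 415; fixed 447; total 862.
{A, B, C}: service 395 + fixed 678 = 1073
No other subset beats 779.

Minimum total cost: 779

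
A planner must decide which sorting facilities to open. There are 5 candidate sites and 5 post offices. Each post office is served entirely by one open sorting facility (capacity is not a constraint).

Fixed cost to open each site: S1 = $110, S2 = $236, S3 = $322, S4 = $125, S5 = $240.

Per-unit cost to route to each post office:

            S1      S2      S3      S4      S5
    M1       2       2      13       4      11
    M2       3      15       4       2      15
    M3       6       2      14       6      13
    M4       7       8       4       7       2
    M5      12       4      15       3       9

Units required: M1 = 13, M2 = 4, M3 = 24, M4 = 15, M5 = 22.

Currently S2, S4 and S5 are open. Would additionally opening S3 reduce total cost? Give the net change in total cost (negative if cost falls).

No — net change +322 (cost rises by 322).

Current service cost with {S2, S4, S5}: 178.
Adding S3: each post office re-picks its cheapest; new service cost 178, saving 0.
Extra fixed cost: 322. Net change = 322 − 0 = 322.
(Totals: 779 → 1101.)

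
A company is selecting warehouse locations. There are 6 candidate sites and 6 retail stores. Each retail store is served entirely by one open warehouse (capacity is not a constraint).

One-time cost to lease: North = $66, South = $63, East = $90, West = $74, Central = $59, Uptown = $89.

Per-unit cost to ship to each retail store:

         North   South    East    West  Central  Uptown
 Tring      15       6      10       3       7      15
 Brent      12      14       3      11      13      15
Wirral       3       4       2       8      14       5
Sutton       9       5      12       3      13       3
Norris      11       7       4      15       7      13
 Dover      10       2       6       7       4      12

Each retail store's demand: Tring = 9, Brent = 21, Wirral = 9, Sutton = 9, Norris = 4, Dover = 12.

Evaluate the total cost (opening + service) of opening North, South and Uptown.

Total cost: 630

Each retail store is assigned to its cheapest site among the open ones.
{North, South, Uptown}: Tring→South 6·9=54, Brent→North 12·21=252, Wirral→North 3·9=27, Sutton→Uptown 3·9=27, Norris→South 7·4=28, Dover→South 2·12=24. Service 412; fixed 218; total 630.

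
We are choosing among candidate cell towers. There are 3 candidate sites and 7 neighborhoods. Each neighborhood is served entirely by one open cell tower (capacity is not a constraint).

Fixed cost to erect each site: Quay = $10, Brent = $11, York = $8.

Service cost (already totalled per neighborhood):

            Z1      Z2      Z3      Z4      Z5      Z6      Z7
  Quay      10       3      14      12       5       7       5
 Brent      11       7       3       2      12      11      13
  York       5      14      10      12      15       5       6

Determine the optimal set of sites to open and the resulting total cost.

For any fixed open set, each neighborhood goes to its cheapest open site; total = fixed + service.
{Quay, Brent}: Z1→Quay 10, Z2→Quay 3, Z3→Brent 3, Z4→Brent 2, Z5→Quay 5, Z6→Quay 7, Z7→Quay 5. Service 35; fixed 21; total 56.
{Quay, Brent, York}: Z1→York 5, Z2→Quay 3, Z3→Brent 3, Z4→Brent 2, Z5→Quay 5, Z6→York 5, Z7→Quay 5. Service 28; fixed 29; total 57.
{Brent, York}: Z1→York 5, Z2→Brent 7, Z3→Brent 3, Z4→Brent 2, Z5→Brent 12, Z6→York 5, Z7→York 6. Service 40; fixed 19; total 59.
{York}: Z1→York 5, Z2→York 14, Z3→York 10, Z4→York 12, Z5→York 15, Z6→York 5, Z7→York 6. Service 67; fixed 8; total 75.
No other subset beats 56.

Open Quay and Brent; minimum total cost 56.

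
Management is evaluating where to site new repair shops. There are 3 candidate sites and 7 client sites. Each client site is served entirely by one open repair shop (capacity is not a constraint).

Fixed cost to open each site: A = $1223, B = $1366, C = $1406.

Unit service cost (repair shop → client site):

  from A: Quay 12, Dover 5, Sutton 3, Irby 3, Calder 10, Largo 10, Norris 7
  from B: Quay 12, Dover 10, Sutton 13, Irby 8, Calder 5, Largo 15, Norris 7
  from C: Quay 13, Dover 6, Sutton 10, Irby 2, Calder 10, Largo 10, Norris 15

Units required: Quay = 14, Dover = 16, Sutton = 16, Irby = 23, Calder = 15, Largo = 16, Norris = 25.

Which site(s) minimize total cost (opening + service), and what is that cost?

Open A only; minimum total cost 2073.

For any fixed open set, each client site goes to its cheapest open site; total = fixed + service.
{A}: Quay→A 12·14=168, Dover→A 5·16=80, Sutton→A 3·16=48, Irby→A 3·23=69, Calder→A 10·15=150, Largo→A 10·16=160, Norris→A 7·25=175. Service 850; fixed 1223; total 2073.
{C}: service 1169 + fixed 1406 = 2575
{B}: Quay→B 12·14=168, Dover→B 10·16=160, Sutton→B 13·16=208, Irby→B 8·23=184, Calder→B 5·15=75, Largo→B 15·16=240, Norris→B 7·25=175. Service 1210; fixed 1366; total 2576.
{A, B, C}: Quay→A 12·14=168, Dover→A 5·16=80, Sutton→A 3·16=48, Irby→C 2·23=46, Calder→B 5·15=75, Largo→A 10·16=160, Norris→A 7·25=175. Service 752; fixed 3995; total 4747.
No other subset beats 2073.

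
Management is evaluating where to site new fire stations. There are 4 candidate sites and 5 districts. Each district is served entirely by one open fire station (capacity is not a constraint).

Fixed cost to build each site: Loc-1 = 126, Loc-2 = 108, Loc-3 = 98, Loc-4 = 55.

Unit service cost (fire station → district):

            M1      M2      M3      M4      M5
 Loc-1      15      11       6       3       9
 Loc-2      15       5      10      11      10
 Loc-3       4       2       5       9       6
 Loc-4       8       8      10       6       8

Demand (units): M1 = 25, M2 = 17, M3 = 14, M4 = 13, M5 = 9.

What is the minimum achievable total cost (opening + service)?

For any fixed open set, each district goes to its cheapest open site; total = fixed + service.
{Loc-3}: M1→Loc-3 4·25=100, M2→Loc-3 2·17=34, M3→Loc-3 5·14=70, M4→Loc-3 9·13=117, M5→Loc-3 6·9=54. Service 375; fixed 98; total 473.
{Loc-3, Loc-4}: M1→Loc-3 4·25=100, M2→Loc-3 2·17=34, M3→Loc-3 5·14=70, M4→Loc-4 6·13=78, M5→Loc-3 6·9=54. Service 336; fixed 153; total 489.
{Loc-1, Loc-3}: service 297 + fixed 224 = 521
{Loc-1, Loc-2, Loc-3, Loc-4}: service 297 + fixed 387 = 684
(All 15 nonempty subsets were checked; Loc-3 only is lowest.)

Minimum total cost: 473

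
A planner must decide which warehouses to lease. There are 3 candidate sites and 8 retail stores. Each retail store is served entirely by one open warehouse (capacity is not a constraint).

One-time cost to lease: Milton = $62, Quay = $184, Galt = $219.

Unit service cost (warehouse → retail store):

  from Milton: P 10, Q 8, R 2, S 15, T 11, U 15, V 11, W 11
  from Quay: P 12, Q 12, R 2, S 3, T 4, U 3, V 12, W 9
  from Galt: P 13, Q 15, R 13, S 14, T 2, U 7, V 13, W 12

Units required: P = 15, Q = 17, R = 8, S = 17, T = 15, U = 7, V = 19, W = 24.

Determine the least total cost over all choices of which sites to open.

Minimum total cost: 1105

For any fixed open set, each retail store goes to its cheapest open site; total = fixed + service.
{Milton, Quay}: P→Milton 10·15=150, Q→Milton 8·17=136, R→Milton 2·8=16, S→Quay 3·17=51, T→Quay 4·15=60, U→Quay 3·7=21, V→Milton 11·19=209, W→Quay 9·24=216. Service 859; fixed 246; total 1105.
{Quay}: P→Quay 12·15=180, Q→Quay 12·17=204, R→Quay 2·8=16, S→Quay 3·17=51, T→Quay 4·15=60, U→Quay 3·7=21, V→Quay 12·19=228, W→Quay 9·24=216. Service 976; fixed 184; total 1160.
{Milton, Quay, Galt}: P→Milton 10·15=150, Q→Milton 8·17=136, R→Milton 2·8=16, S→Quay 3·17=51, T→Galt 2·15=30, U→Quay 3·7=21, V→Milton 11·19=209, W→Quay 9·24=216. Service 829; fixed 465; total 1294.
{Milton}: P→Milton 10·15=150, Q→Milton 8·17=136, R→Milton 2·8=16, S→Milton 15·17=255, T→Milton 11·15=165, U→Milton 15·7=105, V→Milton 11·19=209, W→Milton 11·24=264. Service 1300; fixed 62; total 1362.
No other subset beats 1105.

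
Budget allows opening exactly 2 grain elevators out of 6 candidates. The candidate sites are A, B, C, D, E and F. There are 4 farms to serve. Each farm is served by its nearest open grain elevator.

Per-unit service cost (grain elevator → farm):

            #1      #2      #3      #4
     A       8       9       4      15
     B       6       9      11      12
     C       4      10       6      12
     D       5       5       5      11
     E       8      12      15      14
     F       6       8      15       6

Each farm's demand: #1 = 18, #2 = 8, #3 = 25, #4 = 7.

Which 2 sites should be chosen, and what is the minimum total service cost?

With exactly 2 open, each farm uses its cheapest among the chosen.
{D, F}: #1→D 5·18=90, #2→D 5·8=40, #3→D 5·25=125, #4→F 6·7=42. Service cost 297.
{A, D}: service cost 307
{A, F}: service cost 314
Among all 15 size-2 choices, {D, F} is lowest.

Choose D and F; total service cost 297.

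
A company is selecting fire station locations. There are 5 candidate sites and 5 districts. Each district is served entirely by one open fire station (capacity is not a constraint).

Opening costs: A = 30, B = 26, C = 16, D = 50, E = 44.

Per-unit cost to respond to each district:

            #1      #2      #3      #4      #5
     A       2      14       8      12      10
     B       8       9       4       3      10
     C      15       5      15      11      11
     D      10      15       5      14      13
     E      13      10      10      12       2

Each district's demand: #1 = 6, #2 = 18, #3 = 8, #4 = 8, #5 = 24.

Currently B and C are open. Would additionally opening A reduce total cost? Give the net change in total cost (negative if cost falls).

Current service cost with {B, C}: 434.
Adding A: each district re-picks its cheapest; new service cost 398, saving 36.
Extra fixed cost: 30. Net change = 30 − 36 = -6.
(Totals: 476 → 470.)

Yes — net change −6 (cost falls by 6).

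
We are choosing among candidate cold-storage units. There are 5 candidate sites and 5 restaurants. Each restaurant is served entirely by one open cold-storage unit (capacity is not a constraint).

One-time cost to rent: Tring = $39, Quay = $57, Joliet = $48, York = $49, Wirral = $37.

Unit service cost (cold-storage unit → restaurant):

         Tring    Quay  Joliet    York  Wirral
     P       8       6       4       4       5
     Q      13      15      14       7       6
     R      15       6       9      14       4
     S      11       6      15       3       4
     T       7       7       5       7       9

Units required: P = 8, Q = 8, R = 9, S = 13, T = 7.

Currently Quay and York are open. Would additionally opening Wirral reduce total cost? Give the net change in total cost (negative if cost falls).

No — net change +11 (cost rises by 11).

Current service cost with {Quay, York}: 230.
Adding Wirral: each restaurant re-picks its cheapest; new service cost 204, saving 26.
Extra fixed cost: 37. Net change = 37 − 26 = 11.
(Totals: 336 → 347.)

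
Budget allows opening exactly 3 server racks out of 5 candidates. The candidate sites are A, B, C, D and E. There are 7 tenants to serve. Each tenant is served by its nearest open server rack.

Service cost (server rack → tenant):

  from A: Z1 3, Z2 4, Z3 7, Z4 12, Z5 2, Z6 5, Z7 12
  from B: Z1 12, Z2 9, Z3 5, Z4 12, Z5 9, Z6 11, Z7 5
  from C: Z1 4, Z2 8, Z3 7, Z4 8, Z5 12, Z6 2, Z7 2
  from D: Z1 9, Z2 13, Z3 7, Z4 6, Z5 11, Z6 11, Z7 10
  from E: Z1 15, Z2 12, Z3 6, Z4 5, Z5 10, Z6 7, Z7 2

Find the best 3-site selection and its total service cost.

With exactly 3 open, each tenant uses its cheapest among the chosen.
{A, C, E}: Z1→A 3, Z2→A 4, Z3→E 6, Z4→E 5, Z5→A 2, Z6→C 2, Z7→C 2. Service cost 24.
{A, B, C}: service cost 26
{A, B, E}: service cost 26
Among all 10 size-3 choices, {A, C, E} is lowest.

Choose A, C and E; total service cost 24.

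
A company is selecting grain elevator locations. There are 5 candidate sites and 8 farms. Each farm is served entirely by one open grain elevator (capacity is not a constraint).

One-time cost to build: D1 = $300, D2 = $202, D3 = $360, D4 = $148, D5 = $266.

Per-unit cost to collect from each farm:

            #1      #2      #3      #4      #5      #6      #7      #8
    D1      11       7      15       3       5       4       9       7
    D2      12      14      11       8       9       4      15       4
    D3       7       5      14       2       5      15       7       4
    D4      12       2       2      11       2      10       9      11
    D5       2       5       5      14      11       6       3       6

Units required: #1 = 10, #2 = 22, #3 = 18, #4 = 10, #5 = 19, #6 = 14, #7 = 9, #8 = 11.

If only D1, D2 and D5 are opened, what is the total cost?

Total cost: 1240

Each farm is assigned to its cheapest site among the open ones.
{D1, D2, D5}: #1→D5 2·10=20, #2→D5 5·22=110, #3→D5 5·18=90, #4→D1 3·10=30, #5→D1 5·19=95, #6→D1 4·14=56, #7→D5 3·9=27, #8→D2 4·11=44. Service 472; fixed 768; total 1240.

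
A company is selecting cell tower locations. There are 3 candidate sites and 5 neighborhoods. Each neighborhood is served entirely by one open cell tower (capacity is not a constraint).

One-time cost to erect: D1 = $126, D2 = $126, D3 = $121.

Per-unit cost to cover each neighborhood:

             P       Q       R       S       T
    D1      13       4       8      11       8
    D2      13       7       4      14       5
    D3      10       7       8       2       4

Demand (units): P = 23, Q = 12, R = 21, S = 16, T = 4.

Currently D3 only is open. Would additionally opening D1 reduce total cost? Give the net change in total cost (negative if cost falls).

Current service cost with {D3}: 530.
Adding D1: each neighborhood re-picks its cheapest; new service cost 494, saving 36.
Extra fixed cost: 126. Net change = 126 − 36 = 90.
(Totals: 651 → 741.)

No — net change +90 (cost rises by 90).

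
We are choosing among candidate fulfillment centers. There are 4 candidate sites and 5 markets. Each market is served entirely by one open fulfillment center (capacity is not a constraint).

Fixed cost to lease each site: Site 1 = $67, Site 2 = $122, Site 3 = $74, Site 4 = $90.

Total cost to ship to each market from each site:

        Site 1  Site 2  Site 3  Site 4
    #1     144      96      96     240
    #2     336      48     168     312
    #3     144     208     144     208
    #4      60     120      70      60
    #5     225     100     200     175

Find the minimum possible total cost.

For any fixed open set, each market goes to its cheapest open site; total = fixed + service.
{Site 1, Site 2}: #1→Site 2 96, #2→Site 2 48, #3→Site 1 144, #4→Site 1 60, #5→Site 2 100. Service 448; fixed 189; total 637.
{Site 2, Site 3}: service 458 + fixed 196 = 654
{Site 2}: service 572 + fixed 122 = 694
{Site 1, Site 2, Site 3, Site 4}: service 448 + fixed 353 = 801
No other subset beats 637.

Minimum total cost: 637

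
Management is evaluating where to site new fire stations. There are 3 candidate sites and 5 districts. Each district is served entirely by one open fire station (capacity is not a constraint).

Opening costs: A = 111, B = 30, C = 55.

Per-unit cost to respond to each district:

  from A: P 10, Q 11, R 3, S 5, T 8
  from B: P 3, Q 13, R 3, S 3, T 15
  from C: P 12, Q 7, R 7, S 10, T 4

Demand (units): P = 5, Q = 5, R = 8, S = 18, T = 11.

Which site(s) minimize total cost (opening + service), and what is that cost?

Open B and C; minimum total cost 257.

For any fixed open set, each district goes to its cheapest open site; total = fixed + service.
{B, C}: P→B 3·5=15, Q→C 7·5=35, R→B 3·8=24, S→B 3·18=54, T→C 4·11=44. Service 172; fixed 85; total 257.
{B}: service 323 + fixed 30 = 353
{A, B, C}: P→B 3·5=15, Q→C 7·5=35, R→A 3·8=24, S→B 3·18=54, T→C 4·11=44. Service 172; fixed 196; total 368.
(All 7 nonempty subsets were checked; B and C is lowest.)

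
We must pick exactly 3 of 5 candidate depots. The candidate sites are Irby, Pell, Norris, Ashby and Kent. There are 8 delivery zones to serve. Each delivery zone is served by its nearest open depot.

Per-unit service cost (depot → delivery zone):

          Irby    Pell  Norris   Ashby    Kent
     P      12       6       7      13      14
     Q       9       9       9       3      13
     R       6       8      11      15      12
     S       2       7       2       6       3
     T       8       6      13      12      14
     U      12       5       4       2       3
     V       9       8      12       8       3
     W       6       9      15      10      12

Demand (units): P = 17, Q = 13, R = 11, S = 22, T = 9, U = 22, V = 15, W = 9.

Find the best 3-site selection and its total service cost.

Choose Pell, Ashby and Kent; total service cost 519.

With exactly 3 open, each delivery zone uses its cheapest among the chosen.
{Pell, Ashby, Kent}: P→Pell 6·17=102, Q→Ashby 3·13=39, R→Pell 8·11=88, S→Kent 3·22=66, T→Pell 6·9=54, U→Ashby 2·22=44, V→Kent 3·15=45, W→Pell 9·9=81. Service cost 519.
{Irby, Pell, Ashby}: service cost 523
{Irby, Pell, Kent}: service cost 548
Among all 10 size-3 choices, {Pell, Ashby, Kent} is lowest.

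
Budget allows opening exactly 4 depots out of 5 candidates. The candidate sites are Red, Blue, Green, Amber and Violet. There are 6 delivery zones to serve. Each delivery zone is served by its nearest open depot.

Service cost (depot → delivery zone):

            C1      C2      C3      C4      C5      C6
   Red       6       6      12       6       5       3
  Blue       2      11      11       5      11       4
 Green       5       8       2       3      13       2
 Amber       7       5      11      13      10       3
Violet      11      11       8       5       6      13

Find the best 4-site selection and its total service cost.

Choose Red, Blue, Green and Amber; total service cost 19.

With exactly 4 open, each delivery zone uses its cheapest among the chosen.
{Red, Blue, Green, Amber}: C1→Blue 2, C2→Amber 5, C3→Green 2, C4→Green 3, C5→Red 5, C6→Green 2. Service cost 19.
{Red, Blue, Green, Violet}: service cost 20
{Blue, Green, Amber, Violet}: service cost 20
Among all 5 size-4 choices, {Red, Blue, Green, Amber} is lowest.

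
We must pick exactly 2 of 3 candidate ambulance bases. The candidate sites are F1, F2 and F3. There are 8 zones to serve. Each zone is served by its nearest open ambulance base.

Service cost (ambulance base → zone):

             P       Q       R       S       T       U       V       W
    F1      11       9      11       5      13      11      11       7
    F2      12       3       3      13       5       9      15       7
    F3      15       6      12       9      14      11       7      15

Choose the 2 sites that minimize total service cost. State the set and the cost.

Choose F1 and F2; total service cost 54.

With exactly 2 open, each zone uses its cheapest among the chosen.
{F1, F2}: P→F1 11, Q→F2 3, R→F2 3, S→F1 5, T→F2 5, U→F2 9, V→F1 11, W→F1 7. Service cost 54.
{F2, F3}: service cost 55
{F1, F3}: service cost 71
Among all 3 size-2 choices, {F1, F2} is lowest.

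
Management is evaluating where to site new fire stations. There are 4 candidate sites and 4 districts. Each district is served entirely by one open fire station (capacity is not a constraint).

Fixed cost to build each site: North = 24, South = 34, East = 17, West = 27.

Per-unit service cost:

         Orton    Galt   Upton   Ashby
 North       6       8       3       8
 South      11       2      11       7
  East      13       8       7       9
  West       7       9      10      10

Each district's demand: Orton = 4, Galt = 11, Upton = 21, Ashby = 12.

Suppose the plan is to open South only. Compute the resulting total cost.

Total cost: 415

Each district is assigned to its cheapest site among the open ones.
{South}: Orton→South 11·4=44, Galt→South 2·11=22, Upton→South 11·21=231, Ashby→South 7·12=84. Service 381; fixed 34; total 415.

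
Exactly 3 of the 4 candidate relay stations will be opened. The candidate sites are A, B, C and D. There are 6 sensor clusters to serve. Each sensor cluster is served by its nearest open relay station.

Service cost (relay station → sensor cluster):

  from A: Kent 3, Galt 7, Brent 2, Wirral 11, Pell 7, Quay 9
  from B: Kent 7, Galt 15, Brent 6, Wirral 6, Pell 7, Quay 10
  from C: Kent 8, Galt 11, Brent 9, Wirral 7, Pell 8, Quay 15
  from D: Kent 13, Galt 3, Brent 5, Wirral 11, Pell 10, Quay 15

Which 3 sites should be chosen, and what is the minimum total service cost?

Choose A, B and D; total service cost 30.

With exactly 3 open, each sensor cluster uses its cheapest among the chosen.
{A, B, D}: Kent→A 3, Galt→D 3, Brent→A 2, Wirral→B 6, Pell→A 7, Quay→A 9. Service cost 30.
{A, C, D}: service cost 31
{A, B, C}: service cost 34
Among all 4 size-3 choices, {A, B, D} is lowest.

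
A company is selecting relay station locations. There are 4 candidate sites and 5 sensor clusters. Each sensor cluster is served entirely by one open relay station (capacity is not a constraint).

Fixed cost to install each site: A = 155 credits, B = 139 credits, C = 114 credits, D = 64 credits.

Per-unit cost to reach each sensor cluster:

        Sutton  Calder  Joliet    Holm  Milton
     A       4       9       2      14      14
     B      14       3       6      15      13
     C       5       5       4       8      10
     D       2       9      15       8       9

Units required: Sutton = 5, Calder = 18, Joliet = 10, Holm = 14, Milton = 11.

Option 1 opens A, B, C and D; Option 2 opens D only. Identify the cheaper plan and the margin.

Option 2 is cheaper by 170.

Option 1: {A, B, C, D}: Sutton→D 2·5=10, Calder→B 3·18=54, Joliet→A 2·10=20, Holm→C 8·14=112, Milton→D 9·11=99. Service 295; fixed 472; total 767.
Option 2: {D}: Sutton→D 2·5=10, Calder→D 9·18=162, Joliet→D 15·10=150, Holm→D 8·14=112, Milton→D 9·11=99. Service 533; fixed 64; total 597.
Difference: |767 − 597| = 170.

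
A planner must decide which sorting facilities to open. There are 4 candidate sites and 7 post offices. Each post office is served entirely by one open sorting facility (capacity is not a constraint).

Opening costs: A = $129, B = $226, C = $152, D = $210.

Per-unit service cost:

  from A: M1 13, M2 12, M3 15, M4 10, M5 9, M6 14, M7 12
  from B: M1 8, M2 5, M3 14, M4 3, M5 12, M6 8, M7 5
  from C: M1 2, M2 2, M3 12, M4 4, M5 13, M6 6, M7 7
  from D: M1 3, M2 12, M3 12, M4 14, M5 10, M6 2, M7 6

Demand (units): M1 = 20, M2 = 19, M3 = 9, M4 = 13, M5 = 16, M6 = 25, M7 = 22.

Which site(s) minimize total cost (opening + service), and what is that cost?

Open C only; minimum total cost 902.

For any fixed open set, each post office goes to its cheapest open site; total = fixed + service.
{C}: M1→C 2·20=40, M2→C 2·19=38, M3→C 12·9=108, M4→C 4·13=52, M5→C 13·16=208, M6→C 6·25=150, M7→C 7·22=154. Service 750; fixed 152; total 902.
{C, D}: service 580 + fixed 362 = 942
{A, C}: M1→C 2·20=40, M2→C 2·19=38, M3→C 12·9=108, M4→C 4·13=52, M5→A 9·16=144, M6→C 6·25=150, M7→C 7·22=154. Service 686; fixed 281; total 967.
{A, B, C, D}: service 529 + fixed 717 = 1246
(All 15 nonempty subsets were checked; C only is lowest.)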